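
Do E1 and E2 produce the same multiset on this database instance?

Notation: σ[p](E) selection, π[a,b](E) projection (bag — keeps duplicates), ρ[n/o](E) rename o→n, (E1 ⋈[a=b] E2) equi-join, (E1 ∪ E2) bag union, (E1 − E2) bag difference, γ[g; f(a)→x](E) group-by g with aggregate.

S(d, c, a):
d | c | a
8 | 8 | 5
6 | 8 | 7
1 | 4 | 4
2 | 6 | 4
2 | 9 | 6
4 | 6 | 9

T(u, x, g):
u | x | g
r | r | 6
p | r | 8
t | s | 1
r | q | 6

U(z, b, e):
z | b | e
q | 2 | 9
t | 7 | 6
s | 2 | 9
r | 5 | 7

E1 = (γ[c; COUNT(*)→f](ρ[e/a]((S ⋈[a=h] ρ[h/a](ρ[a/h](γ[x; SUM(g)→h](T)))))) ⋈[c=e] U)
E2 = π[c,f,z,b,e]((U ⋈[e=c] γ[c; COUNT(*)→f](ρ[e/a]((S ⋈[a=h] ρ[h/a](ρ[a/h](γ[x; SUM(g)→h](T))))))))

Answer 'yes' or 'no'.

E1 stepwise |·|:
  S → 6
  T → 4
  γ[x; SUM(g)→h](T) → 3
  ρ[a/h](γ[x; SUM(g)→h](T)) → 3
  ρ[h/a](ρ[a/h](γ[x; SUM(g)→h](T))) → 3
  (S ⋈[a=h] ρ[h/a](ρ[a/h](γ[x; SUM(g)→h](T)))) → 1
  ρ[e/a]((S ⋈[a=h] ρ[h/a](ρ[a/h](γ[x; SUM(g)→h](T))))) → 1
  γ[c; COUNT(*)→f](ρ[e/a]((S ⋈[a=h] ρ[h/a](ρ[a/h](γ[x; SUM(g)→h](T)))))) → 1
  U → 4
  (γ[c; COUNT(*)→f](ρ[e/a]((S ⋈[a=h] ρ[h/a](ρ[a/h](γ[x; SUM(g)→h](T)))))) ⋈[c=e] U) → 2
E2 stepwise |·|:
  U → 4
  S → 6
  T → 4
  γ[x; SUM(g)→h](T) → 3
  ρ[a/h](γ[x; SUM(g)→h](T)) → 3
  ρ[h/a](ρ[a/h](γ[x; SUM(g)→h](T))) → 3
  (S ⋈[a=h] ρ[h/a](ρ[a/h](γ[x; SUM(g)→h](T)))) → 1
  ρ[e/a]((S ⋈[a=h] ρ[h/a](ρ[a/h](γ[x; SUM(g)→h](T))))) → 1
  γ[c; COUNT(*)→f](ρ[e/a]((S ⋈[a=h] ρ[h/a](ρ[a/h](γ[x; SUM(g)→h](T)))))) → 1
  (U ⋈[e=c] γ[c; COUNT(*)→f](ρ[e/a]((S ⋈[a=h] ρ[h/a](ρ[a/h](γ[x; SUM(g)→h](T))))))) → 2
  π[c,f,z,b,e]((U ⋈[e=c] γ[c; COUNT(*)→f](ρ[e/a]((S ⋈[a=h] ρ[h/a](ρ[a/h](γ[x; SUM(g)→h](T)))))))) → 2

E1 and E2 produce the same multiset:
c | f | z | b | e
9 | 1 | q | 2 | 9
9 | 1 | s | 2 | 9

yes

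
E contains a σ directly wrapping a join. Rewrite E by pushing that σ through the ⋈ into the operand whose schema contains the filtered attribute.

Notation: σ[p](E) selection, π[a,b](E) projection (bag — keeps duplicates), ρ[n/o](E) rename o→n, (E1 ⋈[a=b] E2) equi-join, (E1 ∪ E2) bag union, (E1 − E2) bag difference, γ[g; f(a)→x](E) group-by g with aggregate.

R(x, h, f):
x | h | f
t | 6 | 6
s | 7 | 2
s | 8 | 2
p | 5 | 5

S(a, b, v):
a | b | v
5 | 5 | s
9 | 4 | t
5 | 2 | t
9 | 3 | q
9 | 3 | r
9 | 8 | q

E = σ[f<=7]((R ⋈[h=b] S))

σ filters on f, owned by the left side.
E' = (σ[f<=7](R) ⋈[h=b] S)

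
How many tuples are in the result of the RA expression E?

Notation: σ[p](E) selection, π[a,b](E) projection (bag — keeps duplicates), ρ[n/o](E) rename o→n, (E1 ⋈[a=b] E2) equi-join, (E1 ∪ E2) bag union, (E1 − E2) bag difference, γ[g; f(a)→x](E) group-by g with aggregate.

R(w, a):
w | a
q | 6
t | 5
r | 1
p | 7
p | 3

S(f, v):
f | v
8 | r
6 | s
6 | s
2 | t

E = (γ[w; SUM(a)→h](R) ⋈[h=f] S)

Subexpression sizes:
  R → 5
  γ[w; SUM(a)→h](R) → 4
  S → 4
  (γ[w; SUM(a)→h](R) ⋈[h=f] S) → 2

|E| = 2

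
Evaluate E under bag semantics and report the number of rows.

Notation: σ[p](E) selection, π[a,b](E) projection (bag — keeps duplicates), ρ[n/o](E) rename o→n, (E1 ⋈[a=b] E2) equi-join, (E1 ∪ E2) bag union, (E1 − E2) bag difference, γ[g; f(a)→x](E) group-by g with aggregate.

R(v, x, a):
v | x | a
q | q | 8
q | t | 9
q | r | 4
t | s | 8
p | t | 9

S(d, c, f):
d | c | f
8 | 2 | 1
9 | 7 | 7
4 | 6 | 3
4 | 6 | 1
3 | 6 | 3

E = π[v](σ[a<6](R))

Stepwise |·|:
  R → 5
  σ[a<6](R) → 1
  π[v](σ[a<6](R)) → 1

|E| = 1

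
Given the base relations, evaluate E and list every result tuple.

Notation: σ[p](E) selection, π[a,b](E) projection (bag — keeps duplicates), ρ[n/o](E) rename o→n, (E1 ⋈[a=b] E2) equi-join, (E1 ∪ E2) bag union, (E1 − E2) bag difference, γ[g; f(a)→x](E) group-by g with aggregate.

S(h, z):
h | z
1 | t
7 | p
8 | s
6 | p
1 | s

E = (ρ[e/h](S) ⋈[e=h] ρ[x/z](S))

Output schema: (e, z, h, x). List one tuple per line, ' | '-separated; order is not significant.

Per-node cardinality:
  S → 5
  ρ[e/h](S) → 5
  S → 5
  ρ[x/z](S) → 5
  (ρ[e/h](S) ⋈[e=h] ρ[x/z](S)) → 7

== RESULT ==
e | z | h | x
1 | s | 1 | s
1 | s | 1 | t
1 | t | 1 | s
1 | t | 1 | t
6 | p | 6 | p
7 | p | 7 | p
8 | s | 8 | s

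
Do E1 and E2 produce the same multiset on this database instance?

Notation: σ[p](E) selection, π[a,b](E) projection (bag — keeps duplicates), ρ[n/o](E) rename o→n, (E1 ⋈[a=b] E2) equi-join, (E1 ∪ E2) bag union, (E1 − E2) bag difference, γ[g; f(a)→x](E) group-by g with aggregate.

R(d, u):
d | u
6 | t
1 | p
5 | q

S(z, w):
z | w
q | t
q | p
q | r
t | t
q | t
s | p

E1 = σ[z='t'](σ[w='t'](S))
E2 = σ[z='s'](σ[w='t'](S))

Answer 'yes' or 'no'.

E1 per-node cardinality:
  S → 6
  σ[w='t'](S) → 3
  σ[z='t'](σ[w='t'](S)) → 1
E2 per-node cardinality:
  S → 6
  σ[w='t'](S) → 3
  σ[z='s'](σ[w='t'](S)) → 0

E1 result:
z | w
t | t
E2 result:
z | w
(0 rows)
Witness: ('t', 't') appears 1× in E1 but 0× in E2.

no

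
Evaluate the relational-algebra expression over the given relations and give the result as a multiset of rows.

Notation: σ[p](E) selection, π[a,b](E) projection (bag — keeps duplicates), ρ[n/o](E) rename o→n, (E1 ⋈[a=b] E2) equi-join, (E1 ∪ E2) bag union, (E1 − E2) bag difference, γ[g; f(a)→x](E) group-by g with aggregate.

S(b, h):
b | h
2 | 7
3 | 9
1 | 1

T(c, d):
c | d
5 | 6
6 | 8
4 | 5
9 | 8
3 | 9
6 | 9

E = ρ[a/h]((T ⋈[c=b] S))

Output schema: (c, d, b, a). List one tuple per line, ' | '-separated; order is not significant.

Subexpression sizes:
  T → 6
  S → 3
  (T ⋈[c=b] S) → 1
  ρ[a/h]((T ⋈[c=b] S)) → 1

== RESULT ==
c | d | b | a
3 | 9 | 3 | 9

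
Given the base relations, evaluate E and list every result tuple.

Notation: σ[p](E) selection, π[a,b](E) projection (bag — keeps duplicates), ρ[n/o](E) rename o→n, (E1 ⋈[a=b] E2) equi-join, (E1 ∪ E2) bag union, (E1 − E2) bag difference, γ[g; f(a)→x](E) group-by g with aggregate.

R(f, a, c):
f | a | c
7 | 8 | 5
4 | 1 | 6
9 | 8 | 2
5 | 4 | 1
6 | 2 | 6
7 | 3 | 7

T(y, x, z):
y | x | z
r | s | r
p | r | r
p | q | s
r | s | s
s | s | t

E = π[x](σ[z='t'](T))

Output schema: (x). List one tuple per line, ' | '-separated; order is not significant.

Subexpression sizes:
  T → 5
  σ[z='t'](T) → 1
  π[x](σ[z='t'](T)) → 1

== RESULT ==
x
s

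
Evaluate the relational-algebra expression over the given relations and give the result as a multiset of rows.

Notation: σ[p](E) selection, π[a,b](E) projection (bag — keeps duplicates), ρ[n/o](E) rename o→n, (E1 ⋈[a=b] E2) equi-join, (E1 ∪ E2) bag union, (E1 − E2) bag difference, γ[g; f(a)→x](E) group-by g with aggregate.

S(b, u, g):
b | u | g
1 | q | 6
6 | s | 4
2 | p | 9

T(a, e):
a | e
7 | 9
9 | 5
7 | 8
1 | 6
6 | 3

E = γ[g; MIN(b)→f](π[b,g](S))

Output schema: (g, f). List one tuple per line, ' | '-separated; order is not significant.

Subexpression sizes:
  S → 3
  π[b,g](S) → 3
  γ[g; MIN(b)→f](π[b,g](S)) → 3

== RESULT ==
g | f
4 | 6
6 | 1
9 | 2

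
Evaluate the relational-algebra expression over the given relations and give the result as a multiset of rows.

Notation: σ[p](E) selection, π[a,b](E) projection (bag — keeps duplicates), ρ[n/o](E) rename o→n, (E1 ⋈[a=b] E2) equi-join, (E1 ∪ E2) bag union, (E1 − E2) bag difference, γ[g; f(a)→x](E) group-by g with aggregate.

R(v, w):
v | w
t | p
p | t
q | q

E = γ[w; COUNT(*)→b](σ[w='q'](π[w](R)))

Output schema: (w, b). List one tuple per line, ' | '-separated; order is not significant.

Row counts bottom-up:
  R → 3
  π[w](R) → 3
  σ[w='q'](π[w](R)) → 1
  γ[w; COUNT(*)→b](σ[w='q'](π[w](R))) → 1

== RESULT ==
w | b
q | 1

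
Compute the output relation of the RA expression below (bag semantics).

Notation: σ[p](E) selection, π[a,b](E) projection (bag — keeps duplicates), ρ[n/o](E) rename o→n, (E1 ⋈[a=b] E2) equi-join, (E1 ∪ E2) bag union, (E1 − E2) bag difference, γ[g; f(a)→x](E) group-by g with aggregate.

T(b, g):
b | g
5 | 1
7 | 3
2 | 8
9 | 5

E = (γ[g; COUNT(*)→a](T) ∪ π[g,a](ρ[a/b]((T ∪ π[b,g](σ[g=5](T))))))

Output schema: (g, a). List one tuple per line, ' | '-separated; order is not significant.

Row counts bottom-up:
  T → 4
  γ[g; COUNT(*)→a](T) → 4
  T → 4
  T → 4
  σ[g=5](T) → 1
  π[b,g](σ[g=5](T)) → 1
  (T ∪ π[b,g](σ[g=5](T))) → 5
  ρ[a/b]((T ∪ π[b,g](σ[g=5](T)))) → 5
  π[g,a](ρ[a/b]((T ∪ π[b,g](σ[g=5](T))))) → 5
  (γ[g; COUNT(*)→a](T) ∪ π[g,a](ρ[a/b]((T ∪ π[b,g](σ[g=5](T)))))) → 9

== RESULT ==
g | a
1 | 1
1 | 5
3 | 1
3 | 7
5 | 1
5 | 9
5 | 9
8 | 1
8 | 2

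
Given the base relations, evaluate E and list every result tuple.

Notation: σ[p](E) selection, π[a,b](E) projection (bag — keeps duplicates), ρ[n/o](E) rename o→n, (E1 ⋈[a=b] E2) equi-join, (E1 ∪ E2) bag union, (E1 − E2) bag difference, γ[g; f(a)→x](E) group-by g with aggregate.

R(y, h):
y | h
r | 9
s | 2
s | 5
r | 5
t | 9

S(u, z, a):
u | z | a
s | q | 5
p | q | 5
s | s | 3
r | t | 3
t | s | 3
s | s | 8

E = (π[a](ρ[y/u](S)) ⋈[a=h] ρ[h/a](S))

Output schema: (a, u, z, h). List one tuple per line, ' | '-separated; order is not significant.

Stepwise |·|:
  S → 6
  ρ[y/u](S) → 6
  π[a](ρ[y/u](S)) → 6
  S → 6
  ρ[h/a](S) → 6
  (π[a](ρ[y/u](S)) ⋈[a=h] ρ[h/a](S)) → 14

== RESULT ==
a | u | z | h
3 | r | t | 3
3 | r | t | 3
3 | r | t | 3
3 | s | s | 3
3 | s | s | 3
3 | s | s | 3
3 | t | s | 3
3 | t | s | 3
3 | t | s | 3
5 | p | q | 5
5 | p | q | 5
5 | s | q | 5
5 | s | q | 5
8 | s | s | 8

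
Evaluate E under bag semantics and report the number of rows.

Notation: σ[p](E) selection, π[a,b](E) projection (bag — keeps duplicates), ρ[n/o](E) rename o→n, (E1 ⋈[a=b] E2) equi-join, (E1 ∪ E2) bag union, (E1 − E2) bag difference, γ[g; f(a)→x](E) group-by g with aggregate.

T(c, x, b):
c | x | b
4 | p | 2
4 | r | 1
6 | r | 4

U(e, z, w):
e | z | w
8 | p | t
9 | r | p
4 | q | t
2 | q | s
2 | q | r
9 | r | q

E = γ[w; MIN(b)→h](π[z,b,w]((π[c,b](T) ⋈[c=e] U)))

Stepwise |·|:
  T → 3
  π[c,b](T) → 3
  U → 6
  (π[c,b](T) ⋈[c=e] U) → 2
  π[z,b,w]((π[c,b](T) ⋈[c=e] U)) → 2
  γ[w; MIN(b)→h](π[z,b,w]((π[c,b](T) ⋈[c=e] U))) → 1

|E| = 1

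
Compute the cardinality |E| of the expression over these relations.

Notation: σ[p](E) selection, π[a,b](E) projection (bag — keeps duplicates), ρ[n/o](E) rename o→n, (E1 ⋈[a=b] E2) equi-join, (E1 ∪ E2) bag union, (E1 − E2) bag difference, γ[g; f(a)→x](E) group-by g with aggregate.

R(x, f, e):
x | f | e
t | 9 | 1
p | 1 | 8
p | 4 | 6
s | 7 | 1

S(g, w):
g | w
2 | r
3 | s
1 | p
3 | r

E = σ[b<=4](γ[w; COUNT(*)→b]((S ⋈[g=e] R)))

Row counts bottom-up:
  S → 4
  R → 4
  (S ⋈[g=e] R) → 2
  γ[w; COUNT(*)→b]((S ⋈[g=e] R)) → 1
  σ[b<=4](γ[w; COUNT(*)→b]((S ⋈[g=e] R))) → 1

|E| = 1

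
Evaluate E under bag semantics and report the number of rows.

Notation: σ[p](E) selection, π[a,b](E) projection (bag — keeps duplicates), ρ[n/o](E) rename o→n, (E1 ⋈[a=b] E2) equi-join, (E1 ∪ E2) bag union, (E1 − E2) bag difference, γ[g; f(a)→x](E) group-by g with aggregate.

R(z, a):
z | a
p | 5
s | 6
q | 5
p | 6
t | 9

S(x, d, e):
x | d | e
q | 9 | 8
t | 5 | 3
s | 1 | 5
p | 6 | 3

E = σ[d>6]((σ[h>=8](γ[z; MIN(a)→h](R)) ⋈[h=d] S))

Per-node cardinality:
  R → 5
  γ[z; MIN(a)→h](R) → 4
  σ[h>=8](γ[z; MIN(a)→h](R)) → 1
  S → 4
  (σ[h>=8](γ[z; MIN(a)→h](R)) ⋈[h=d] S) → 1
  σ[d>6]((σ[h>=8](γ[z; MIN(a)→h](R)) ⋈[h=d] S)) → 1

|E| = 1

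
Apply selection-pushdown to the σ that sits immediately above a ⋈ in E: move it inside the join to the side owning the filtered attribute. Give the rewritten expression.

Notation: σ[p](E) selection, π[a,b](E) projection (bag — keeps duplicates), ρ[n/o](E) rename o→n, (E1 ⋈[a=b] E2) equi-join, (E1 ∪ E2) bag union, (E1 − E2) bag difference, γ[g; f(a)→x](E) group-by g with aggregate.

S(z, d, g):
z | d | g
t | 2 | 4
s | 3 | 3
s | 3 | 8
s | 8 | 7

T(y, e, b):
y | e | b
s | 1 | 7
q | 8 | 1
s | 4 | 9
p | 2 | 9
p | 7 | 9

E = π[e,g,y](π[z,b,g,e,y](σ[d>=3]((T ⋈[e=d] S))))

σ filters on d, owned by the right side.
E' = π[e,g,y](π[z,b,g,e,y]((T ⋈[e=d] σ[d>=3](S))))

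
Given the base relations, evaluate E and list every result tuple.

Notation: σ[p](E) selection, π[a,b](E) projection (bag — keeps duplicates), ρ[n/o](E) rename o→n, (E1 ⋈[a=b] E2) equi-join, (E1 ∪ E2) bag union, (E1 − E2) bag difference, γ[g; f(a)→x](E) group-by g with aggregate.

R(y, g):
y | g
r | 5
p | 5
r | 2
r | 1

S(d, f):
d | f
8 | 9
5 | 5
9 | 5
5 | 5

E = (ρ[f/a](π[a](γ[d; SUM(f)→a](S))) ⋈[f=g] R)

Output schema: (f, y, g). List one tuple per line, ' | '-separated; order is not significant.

Per-node cardinality:
  S → 4
  γ[d; SUM(f)→a](S) → 3
  π[a](γ[d; SUM(f)→a](S)) → 3
  ρ[f/a](π[a](γ[d; SUM(f)→a](S))) → 3
  R → 4
  (ρ[f/a](π[a](γ[d; SUM(f)→a](S))) ⋈[f=g] R) → 2

== RESULT ==
f | y | g
5 | p | 5
5 | r | 5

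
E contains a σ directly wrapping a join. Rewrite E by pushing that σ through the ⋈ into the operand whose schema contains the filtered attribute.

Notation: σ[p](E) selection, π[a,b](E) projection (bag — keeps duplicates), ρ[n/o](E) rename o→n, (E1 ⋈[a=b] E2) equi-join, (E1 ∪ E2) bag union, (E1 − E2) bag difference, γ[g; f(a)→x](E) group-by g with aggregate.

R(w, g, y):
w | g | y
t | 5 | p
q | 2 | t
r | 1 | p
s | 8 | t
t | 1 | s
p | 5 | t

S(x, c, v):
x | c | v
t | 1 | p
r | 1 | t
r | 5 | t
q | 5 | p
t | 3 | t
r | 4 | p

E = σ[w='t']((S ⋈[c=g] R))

σ filters on w, owned by the right side.
E' = (S ⋈[c=g] σ[w='t'](R))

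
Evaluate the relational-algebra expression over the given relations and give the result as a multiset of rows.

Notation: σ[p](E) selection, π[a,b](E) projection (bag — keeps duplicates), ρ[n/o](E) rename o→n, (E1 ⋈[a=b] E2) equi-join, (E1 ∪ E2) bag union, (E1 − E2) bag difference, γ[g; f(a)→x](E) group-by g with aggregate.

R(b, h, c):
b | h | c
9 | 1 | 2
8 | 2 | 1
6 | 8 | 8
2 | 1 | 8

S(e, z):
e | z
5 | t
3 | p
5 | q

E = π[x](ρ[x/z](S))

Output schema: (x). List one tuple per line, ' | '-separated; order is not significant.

Stepwise |·|:
  S → 3
  ρ[x/z](S) → 3
  π[x](ρ[x/z](S)) → 3

== RESULT ==
x
p
q
t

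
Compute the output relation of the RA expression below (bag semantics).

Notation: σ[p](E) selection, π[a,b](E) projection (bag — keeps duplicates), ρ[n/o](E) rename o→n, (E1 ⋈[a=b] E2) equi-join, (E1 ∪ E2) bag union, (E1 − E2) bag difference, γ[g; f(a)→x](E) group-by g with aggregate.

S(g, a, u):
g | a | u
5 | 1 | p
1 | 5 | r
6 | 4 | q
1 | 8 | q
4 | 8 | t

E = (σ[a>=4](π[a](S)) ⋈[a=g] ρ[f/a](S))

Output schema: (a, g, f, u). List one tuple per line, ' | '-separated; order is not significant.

Stepwise |·|:
  S → 5
  π[a](S) → 5
  σ[a>=4](π[a](S)) → 4
  S → 5
  ρ[f/a](S) → 5
  (σ[a>=4](π[a](S)) ⋈[a=g] ρ[f/a](S)) → 2

== RESULT ==
a | g | f | u
4 | 4 | 8 | t
5 | 5 | 1 | p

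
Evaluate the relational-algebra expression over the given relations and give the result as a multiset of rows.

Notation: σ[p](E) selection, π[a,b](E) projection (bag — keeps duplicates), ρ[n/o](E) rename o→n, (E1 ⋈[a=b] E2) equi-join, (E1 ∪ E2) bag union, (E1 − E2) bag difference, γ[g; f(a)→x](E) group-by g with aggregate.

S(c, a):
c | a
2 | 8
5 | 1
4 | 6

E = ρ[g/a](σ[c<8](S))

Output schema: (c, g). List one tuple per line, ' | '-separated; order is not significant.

Stepwise |·|:
  S → 3
  σ[c<8](S) → 3
  ρ[g/a](σ[c<8](S)) → 3

== RESULT ==
c | g
2 | 8
4 | 6
5 | 1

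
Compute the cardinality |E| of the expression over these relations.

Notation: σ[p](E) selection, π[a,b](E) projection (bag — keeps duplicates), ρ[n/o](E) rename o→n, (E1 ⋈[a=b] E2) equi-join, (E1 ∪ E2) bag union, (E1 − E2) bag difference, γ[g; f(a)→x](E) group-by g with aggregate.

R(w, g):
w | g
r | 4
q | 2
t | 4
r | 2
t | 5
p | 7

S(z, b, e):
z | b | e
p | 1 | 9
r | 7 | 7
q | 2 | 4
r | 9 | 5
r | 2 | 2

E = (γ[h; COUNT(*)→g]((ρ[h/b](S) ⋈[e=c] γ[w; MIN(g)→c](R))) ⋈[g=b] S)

Subexpression sizes:
  S → 5
  ρ[h/b](S) → 5
  R → 6
  γ[w; MIN(g)→c](R) → 4
  (ρ[h/b](S) ⋈[e=c] γ[w; MIN(g)→c](R)) → 4
  γ[h; COUNT(*)→g]((ρ[h/b](S) ⋈[e=c] γ[w; MIN(g)→c](R))) → 2
  S → 5
  (γ[h; COUNT(*)→g]((ρ[h/b](S) ⋈[e=c] γ[w; MIN(g)→c](R))) ⋈[g=b] S) → 1

|E| = 1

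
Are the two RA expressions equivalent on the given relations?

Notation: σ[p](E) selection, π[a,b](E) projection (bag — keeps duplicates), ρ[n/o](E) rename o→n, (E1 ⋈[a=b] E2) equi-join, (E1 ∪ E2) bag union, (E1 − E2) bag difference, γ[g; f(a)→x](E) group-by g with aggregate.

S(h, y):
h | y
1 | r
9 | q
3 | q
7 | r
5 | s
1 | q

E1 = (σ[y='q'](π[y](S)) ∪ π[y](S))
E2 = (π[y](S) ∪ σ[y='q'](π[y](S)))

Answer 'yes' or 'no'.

E1 subexpression sizes:
  S → 6
  π[y](S) → 6
  σ[y='q'](π[y](S)) → 3
  S → 6
  π[y](S) → 6
  (σ[y='q'](π[y](S)) ∪ π[y](S)) → 9
E2 subexpression sizes:
  S → 6
  π[y](S) → 6
  S → 6
  π[y](S) → 6
  σ[y='q'](π[y](S)) → 3
  (π[y](S) ∪ σ[y='q'](π[y](S))) → 9

E1 and E2 produce the same multiset:
y
q
q
q
q
q
q
r
r
s

yes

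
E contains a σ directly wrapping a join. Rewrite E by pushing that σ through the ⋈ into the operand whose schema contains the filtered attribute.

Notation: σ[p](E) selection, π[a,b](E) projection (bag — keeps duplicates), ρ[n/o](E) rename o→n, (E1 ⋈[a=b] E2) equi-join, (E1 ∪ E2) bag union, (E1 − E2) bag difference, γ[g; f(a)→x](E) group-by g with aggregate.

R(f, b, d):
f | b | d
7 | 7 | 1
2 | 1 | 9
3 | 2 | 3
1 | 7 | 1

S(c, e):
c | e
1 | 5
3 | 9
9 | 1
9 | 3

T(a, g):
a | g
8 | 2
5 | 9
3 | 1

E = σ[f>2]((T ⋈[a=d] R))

σ filters on f, owned by the right side.
E' = (T ⋈[a=d] σ[f>2](R))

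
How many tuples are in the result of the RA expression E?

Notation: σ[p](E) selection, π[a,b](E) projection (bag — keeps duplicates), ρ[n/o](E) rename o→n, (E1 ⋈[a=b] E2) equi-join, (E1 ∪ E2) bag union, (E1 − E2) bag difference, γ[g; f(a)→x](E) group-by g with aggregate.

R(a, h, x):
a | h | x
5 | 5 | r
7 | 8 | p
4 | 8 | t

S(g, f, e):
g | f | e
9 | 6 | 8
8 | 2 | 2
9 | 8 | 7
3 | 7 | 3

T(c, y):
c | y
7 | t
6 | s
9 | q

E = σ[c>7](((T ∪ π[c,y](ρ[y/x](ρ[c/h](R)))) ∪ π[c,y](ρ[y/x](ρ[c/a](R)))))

Row counts bottom-up:
  T → 3
  R → 3
  ρ[c/h](R) → 3
  ρ[y/x](ρ[c/h](R)) → 3
  π[c,y](ρ[y/x](ρ[c/h](R))) → 3
  (T ∪ π[c,y](ρ[y/x](ρ[c/h](R)))) → 6
  R → 3
  ρ[c/a](R) → 3
  ρ[y/x](ρ[c/a](R)) → 3
  π[c,y](ρ[y/x](ρ[c/a](R))) → 3
  ((T ∪ π[c,y](ρ[y/x](ρ[c/h](R)))) ∪ π[c,y](ρ[y/x](ρ[c/a](R)))) → 9
  σ[c>7](((T ∪ π[c,y](ρ[y/x](ρ[c/h](R)))) ∪ π[c,y](ρ[y/x](ρ[c/a](R))))) → 3

|E| = 3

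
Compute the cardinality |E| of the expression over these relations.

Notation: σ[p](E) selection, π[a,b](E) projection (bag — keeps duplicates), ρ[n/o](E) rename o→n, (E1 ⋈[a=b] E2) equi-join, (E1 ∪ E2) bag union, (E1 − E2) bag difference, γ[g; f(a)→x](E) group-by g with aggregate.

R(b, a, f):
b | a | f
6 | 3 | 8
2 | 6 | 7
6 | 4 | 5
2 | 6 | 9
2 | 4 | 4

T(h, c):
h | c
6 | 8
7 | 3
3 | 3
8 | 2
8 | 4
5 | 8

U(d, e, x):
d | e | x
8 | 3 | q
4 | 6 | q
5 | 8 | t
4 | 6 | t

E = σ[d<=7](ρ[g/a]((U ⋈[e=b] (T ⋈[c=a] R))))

Row counts bottom-up:
  U → 4
  T → 6
  R → 5
  (T ⋈[c=a] R) → 4
  (U ⋈[e=b] (T ⋈[c=a] R)) → 6
  ρ[g/a]((U ⋈[e=b] (T ⋈[c=a] R))) → 6
  σ[d<=7](ρ[g/a]((U ⋈[e=b] (T ⋈[c=a] R)))) → 6

|E| = 6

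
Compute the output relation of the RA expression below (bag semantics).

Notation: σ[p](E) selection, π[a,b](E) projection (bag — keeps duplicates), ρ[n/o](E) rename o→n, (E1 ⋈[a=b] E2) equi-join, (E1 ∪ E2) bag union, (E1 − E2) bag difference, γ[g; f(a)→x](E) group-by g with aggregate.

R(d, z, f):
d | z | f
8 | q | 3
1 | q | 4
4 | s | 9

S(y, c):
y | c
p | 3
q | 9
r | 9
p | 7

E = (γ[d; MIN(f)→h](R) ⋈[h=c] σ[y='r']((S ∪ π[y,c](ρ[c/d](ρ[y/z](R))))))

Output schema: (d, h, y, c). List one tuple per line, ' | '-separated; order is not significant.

Per-node cardinality:
  R → 3
  γ[d; MIN(f)→h](R) → 3
  S → 4
  R → 3
  ρ[y/z](R) → 3
  ρ[c/d](ρ[y/z](R)) → 3
  π[y,c](ρ[c/d](ρ[y/z](R))) → 3
  (S ∪ π[y,c](ρ[c/d](ρ[y/z](R)))) → 7
  σ[y='r']((S ∪ π[y,c](ρ[c/d](ρ[y/z](R))))) → 1
  (γ[d; MIN(f)→h](R) ⋈[h=c] σ[y='r']((S ∪ π[y,c](ρ[c/d](ρ[y/z](R)))))) → 1

== RESULT ==
d | h | y | c
4 | 9 | r | 9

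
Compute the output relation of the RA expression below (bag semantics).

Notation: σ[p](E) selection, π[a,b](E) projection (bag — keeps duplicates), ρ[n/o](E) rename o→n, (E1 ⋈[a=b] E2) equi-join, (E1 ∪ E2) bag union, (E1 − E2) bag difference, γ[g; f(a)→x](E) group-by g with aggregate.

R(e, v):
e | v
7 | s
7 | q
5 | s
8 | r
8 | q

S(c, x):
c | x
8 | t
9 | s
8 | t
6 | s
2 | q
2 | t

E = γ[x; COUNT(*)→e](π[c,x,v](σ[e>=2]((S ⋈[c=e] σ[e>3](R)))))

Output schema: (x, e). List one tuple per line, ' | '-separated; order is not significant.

Per-node cardinality:
  S → 6
  R → 5
  σ[e>3](R) → 5
  (S ⋈[c=e] σ[e>3](R)) → 4
  σ[e>=2]((S ⋈[c=e] σ[e>3](R))) → 4
  π[c,x,v](σ[e>=2]((S ⋈[c=e] σ[e>3](R)))) → 4
  γ[x; COUNT(*)→e](π[c,x,v](σ[e>=2]((S ⋈[c=e] σ[e>3](R))))) → 1

== RESULT ==
x | e
t | 4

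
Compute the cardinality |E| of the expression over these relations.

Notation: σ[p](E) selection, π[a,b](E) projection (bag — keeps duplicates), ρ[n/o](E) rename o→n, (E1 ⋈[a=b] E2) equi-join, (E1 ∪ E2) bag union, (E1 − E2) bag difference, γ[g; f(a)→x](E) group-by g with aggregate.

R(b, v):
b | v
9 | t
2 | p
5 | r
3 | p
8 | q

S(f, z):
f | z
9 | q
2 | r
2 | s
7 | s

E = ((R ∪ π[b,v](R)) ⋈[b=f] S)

Row counts bottom-up:
  R → 5
  R → 5
  π[b,v](R) → 5
  (R ∪ π[b,v](R)) → 10
  S → 4
  ((R ∪ π[b,v](R)) ⋈[b=f] S) → 6

|E| = 6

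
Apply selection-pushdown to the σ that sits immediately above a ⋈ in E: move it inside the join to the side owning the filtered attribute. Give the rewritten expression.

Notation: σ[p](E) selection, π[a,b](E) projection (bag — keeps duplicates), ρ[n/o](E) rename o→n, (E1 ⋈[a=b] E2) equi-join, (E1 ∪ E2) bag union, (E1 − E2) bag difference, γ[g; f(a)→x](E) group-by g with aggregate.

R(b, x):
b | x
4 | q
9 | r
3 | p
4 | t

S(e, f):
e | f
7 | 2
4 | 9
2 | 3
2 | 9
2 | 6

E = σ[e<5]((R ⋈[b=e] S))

σ filters on e, owned by the right side.
E' = (R ⋈[b=e] σ[e<5](S))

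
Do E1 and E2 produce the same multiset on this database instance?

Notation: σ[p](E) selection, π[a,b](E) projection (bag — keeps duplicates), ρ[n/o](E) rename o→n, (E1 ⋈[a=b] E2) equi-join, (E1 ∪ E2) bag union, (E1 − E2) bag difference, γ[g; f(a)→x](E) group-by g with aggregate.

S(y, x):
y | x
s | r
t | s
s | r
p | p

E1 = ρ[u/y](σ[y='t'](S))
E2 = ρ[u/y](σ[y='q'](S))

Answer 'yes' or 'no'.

E1 row counts bottom-up:
  S → 4
  σ[y='t'](S) → 1
  ρ[u/y](σ[y='t'](S)) → 1
E2 row counts bottom-up:
  S → 4
  σ[y='q'](S) → 0
  ρ[u/y](σ[y='q'](S)) → 0

E1 result:
u | x
t | s
E2 result:
u | x
(0 rows)
Witness: ('t', 's') appears 1× in E1 but 0× in E2.

no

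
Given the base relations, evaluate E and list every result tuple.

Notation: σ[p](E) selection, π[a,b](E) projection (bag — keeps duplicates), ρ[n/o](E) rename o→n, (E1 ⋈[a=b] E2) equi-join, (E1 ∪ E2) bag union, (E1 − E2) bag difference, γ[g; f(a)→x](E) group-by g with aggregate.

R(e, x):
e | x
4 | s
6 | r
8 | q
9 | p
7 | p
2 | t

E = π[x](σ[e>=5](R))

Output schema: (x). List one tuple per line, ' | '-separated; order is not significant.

Stepwise |·|:
  R → 6
  σ[e>=5](R) → 4
  π[x](σ[e>=5](R)) → 4

== RESULT ==
x
p
p
q
r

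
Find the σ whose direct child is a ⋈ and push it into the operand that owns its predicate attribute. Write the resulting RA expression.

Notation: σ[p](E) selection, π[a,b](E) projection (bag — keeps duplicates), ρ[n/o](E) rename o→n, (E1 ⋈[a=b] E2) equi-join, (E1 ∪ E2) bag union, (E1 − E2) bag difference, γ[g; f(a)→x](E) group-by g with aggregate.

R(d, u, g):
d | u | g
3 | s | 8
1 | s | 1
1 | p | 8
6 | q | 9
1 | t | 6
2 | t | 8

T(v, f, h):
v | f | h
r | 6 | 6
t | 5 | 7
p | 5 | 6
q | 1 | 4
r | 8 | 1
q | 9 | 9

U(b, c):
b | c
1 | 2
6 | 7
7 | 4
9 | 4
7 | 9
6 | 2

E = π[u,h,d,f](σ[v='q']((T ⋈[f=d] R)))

σ filters on v, owned by the left side.
E' = π[u,h,d,f]((σ[v='q'](T) ⋈[f=d] R))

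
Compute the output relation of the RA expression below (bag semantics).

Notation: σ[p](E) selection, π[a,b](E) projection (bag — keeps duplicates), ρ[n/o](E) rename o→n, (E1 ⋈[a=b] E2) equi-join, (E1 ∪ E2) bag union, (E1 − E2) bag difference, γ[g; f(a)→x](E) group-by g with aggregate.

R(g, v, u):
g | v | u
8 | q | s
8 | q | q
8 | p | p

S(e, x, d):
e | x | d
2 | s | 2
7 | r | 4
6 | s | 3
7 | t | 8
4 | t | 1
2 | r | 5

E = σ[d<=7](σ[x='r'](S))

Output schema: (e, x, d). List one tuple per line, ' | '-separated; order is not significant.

Stepwise |·|:
  S → 6
  σ[x='r'](S) → 2
  σ[d<=7](σ[x='r'](S)) → 2

== RESULT ==
e | x | d
2 | r | 5
7 | r | 4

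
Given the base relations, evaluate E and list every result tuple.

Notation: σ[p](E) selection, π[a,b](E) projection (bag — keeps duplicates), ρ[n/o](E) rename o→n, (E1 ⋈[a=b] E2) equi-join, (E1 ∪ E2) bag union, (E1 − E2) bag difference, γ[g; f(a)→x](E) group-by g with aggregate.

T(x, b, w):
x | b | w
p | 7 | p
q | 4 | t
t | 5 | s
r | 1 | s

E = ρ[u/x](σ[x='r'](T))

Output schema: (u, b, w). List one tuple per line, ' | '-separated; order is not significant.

Row counts bottom-up:
  T → 4
  σ[x='r'](T) → 1
  ρ[u/x](σ[x='r'](T)) → 1

== RESULT ==
u | b | w
r | 1 | s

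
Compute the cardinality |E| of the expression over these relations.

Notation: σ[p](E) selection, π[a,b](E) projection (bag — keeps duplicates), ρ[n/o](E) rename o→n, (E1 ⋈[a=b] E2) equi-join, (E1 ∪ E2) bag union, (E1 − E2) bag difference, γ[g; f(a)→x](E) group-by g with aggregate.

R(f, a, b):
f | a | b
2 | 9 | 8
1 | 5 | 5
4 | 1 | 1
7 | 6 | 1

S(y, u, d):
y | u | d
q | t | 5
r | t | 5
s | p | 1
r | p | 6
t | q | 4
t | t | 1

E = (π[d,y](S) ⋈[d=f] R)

Stepwise |·|:
  S → 6
  π[d,y](S) → 6
  R → 4
  (π[d,y](S) ⋈[d=f] R) → 3

|E| = 3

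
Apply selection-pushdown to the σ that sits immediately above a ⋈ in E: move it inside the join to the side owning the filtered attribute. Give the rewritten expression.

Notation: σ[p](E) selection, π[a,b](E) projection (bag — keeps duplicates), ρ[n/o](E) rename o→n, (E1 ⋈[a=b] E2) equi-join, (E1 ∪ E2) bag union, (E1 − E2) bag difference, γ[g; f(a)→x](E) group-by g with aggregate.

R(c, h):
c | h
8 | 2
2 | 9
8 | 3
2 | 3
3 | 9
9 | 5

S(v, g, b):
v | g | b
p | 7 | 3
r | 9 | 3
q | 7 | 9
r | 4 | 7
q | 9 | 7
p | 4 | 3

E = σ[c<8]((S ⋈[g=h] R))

σ filters on c, owned by the right side.
E' = (S ⋈[g=h] σ[c<8](R))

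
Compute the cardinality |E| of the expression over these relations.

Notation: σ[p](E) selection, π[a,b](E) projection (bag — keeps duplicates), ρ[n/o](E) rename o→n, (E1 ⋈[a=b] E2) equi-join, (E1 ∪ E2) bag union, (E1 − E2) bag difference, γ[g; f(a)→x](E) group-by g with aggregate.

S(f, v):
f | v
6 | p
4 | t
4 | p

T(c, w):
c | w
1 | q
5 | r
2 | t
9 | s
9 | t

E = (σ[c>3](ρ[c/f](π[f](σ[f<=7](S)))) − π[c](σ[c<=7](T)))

Per-node cardinality:
  S → 3
  σ[f<=7](S) → 3
  π[f](σ[f<=7](S)) → 3
  ρ[c/f](π[f](σ[f<=7](S))) → 3
  σ[c>3](ρ[c/f](π[f](σ[f<=7](S)))) → 3
  T → 5
  σ[c<=7](T) → 3
  π[c](σ[c<=7](T)) → 3
  (σ[c>3](ρ[c/f](π[f](σ[f<=7](S)))) − π[c](σ[c<=7](T))) → 3

|E| = 3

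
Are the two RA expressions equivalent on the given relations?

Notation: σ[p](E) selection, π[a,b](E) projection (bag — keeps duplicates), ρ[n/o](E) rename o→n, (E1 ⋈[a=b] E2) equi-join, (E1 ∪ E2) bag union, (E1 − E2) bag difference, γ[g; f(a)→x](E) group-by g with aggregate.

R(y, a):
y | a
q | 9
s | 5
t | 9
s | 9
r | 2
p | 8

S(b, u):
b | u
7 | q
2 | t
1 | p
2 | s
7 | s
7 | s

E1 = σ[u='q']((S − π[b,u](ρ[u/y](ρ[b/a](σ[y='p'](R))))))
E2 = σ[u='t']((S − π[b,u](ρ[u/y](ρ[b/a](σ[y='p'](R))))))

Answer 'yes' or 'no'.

E1 row counts bottom-up:
  S → 6
  R → 6
  σ[y='p'](R) → 1
  ρ[b/a](σ[y='p'](R)) → 1
  ρ[u/y](ρ[b/a](σ[y='p'](R))) → 1
  π[b,u](ρ[u/y](ρ[b/a](σ[y='p'](R)))) → 1
  (S − π[b,u](ρ[u/y](ρ[b/a](σ[y='p'](R))))) → 6
  σ[u='q']((S − π[b,u](ρ[u/y](ρ[b/a](σ[y='p'](R)))))) → 1
E2 row counts bottom-up:
  S → 6
  R → 6
  σ[y='p'](R) → 1
  ρ[b/a](σ[y='p'](R)) → 1
  ρ[u/y](ρ[b/a](σ[y='p'](R))) → 1
  π[b,u](ρ[u/y](ρ[b/a](σ[y='p'](R)))) → 1
  (S − π[b,u](ρ[u/y](ρ[b/a](σ[y='p'](R))))) → 6
  σ[u='t']((S − π[b,u](ρ[u/y](ρ[b/a](σ[y='p'](R)))))) → 1

E1 result:
b | u
7 | q
E2 result:
b | u
2 | t
Witness: (7, 'q') appears 1× in E1 but 0× in E2.

no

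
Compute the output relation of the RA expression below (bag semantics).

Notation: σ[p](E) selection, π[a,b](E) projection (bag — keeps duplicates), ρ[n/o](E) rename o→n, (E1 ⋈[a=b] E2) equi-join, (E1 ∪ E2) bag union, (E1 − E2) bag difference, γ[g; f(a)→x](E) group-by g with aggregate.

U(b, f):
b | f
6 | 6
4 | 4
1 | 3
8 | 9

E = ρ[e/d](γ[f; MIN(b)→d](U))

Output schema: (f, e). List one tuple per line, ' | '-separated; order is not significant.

Stepwise |·|:
  U → 4
  γ[f; MIN(b)→d](U) → 4
  ρ[e/d](γ[f; MIN(b)→d](U)) → 4

== RESULT ==
f | e
3 | 1
4 | 4
6 | 6
9 | 8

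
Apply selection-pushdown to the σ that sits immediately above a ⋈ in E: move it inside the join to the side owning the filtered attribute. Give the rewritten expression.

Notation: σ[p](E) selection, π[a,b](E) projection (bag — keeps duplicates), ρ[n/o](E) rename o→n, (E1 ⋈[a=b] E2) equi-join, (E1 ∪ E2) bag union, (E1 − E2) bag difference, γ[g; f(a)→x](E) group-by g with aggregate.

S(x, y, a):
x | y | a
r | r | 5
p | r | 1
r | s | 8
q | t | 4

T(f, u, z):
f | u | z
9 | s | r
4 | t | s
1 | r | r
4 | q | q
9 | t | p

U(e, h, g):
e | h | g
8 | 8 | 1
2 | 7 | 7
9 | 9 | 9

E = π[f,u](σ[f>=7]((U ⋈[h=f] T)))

σ filters on f, owned by the right side.
E' = π[f,u]((U ⋈[h=f] σ[f>=7](T)))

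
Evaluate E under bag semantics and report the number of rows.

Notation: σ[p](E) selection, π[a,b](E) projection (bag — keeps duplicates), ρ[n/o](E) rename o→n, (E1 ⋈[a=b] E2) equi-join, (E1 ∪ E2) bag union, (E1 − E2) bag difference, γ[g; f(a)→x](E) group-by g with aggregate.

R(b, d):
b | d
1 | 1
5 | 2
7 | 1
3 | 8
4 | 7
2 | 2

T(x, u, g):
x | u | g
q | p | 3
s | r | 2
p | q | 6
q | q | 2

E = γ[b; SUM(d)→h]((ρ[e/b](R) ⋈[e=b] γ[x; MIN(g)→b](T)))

Stepwise |·|:
  R → 6
  ρ[e/b](R) → 6
  T → 4
  γ[x; MIN(g)→b](T) → 3
  (ρ[e/b](R) ⋈[e=b] γ[x; MIN(g)→b](T)) → 2
  γ[b; SUM(d)→h]((ρ[e/b](R) ⋈[e=b] γ[x; MIN(g)→b](T))) → 1

|E| = 1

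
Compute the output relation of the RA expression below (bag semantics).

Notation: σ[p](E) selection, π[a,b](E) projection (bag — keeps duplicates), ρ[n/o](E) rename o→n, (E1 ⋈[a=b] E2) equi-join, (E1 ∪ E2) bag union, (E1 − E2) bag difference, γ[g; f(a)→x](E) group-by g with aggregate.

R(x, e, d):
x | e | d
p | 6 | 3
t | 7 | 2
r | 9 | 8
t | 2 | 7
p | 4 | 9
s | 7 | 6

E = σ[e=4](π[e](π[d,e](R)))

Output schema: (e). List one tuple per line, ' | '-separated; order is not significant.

Row counts bottom-up:
  R → 6
  π[d,e](R) → 6
  π[e](π[d,e](R)) → 6
  σ[e=4](π[e](π[d,e](R))) → 1

== RESULT ==
e
4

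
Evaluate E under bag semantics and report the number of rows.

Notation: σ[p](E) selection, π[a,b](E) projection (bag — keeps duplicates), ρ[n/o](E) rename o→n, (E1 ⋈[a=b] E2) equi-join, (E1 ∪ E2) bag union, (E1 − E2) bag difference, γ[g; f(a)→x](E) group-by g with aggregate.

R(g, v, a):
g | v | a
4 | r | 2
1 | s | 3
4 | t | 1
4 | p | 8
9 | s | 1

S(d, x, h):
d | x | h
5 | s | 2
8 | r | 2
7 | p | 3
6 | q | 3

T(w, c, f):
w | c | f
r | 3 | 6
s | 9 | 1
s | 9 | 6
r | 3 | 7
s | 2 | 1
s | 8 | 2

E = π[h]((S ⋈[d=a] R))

Stepwise |·|:
  S → 4
  R → 5
  (S ⋈[d=a] R) → 1
  π[h]((S ⋈[d=a] R)) → 1

|E| = 1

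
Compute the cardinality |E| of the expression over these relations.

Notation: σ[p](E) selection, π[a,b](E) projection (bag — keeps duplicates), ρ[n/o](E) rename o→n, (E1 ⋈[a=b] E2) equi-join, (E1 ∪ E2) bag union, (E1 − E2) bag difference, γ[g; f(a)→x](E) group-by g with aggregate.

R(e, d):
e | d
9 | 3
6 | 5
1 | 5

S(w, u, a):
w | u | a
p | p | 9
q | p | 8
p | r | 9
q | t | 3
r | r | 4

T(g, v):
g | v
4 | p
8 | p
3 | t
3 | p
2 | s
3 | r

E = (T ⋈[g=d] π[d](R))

Subexpression sizes:
  T → 6
  R → 3
  π[d](R) → 3
  (T ⋈[g=d] π[d](R)) → 3

|E| = 3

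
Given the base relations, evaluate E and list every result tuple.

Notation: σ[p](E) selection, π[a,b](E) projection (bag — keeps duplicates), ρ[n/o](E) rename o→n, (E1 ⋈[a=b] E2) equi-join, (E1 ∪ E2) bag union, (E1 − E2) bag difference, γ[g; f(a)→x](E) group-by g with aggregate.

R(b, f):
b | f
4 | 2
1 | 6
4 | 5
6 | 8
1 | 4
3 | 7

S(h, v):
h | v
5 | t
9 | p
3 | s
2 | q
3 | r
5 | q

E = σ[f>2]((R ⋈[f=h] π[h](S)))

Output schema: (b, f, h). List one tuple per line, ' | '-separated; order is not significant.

Stepwise |·|:
  R → 6
  S → 6
  π[h](S) → 6
  (R ⋈[f=h] π[h](S)) → 3
  σ[f>2]((R ⋈[f=h] π[h](S))) → 2

== RESULT ==
b | f | h
4 | 5 | 5
4 | 5 | 5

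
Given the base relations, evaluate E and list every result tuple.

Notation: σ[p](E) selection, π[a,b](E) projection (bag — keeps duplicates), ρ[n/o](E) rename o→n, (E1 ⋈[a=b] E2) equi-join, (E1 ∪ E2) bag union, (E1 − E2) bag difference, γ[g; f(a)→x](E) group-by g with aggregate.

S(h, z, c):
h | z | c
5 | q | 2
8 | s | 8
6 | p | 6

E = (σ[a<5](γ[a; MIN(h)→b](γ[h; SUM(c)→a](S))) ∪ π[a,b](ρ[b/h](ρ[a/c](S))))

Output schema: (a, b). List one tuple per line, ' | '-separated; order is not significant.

Stepwise |·|:
  S → 3
  γ[h; SUM(c)→a](S) → 3
  γ[a; MIN(h)→b](γ[h; SUM(c)→a](S)) → 3
  σ[a<5](γ[a; MIN(h)→b](γ[h; SUM(c)→a](S))) → 1
  S → 3
  ρ[a/c](S) → 3
  ρ[b/h](ρ[a/c](S)) → 3
  π[a,b](ρ[b/h](ρ[a/c](S))) → 3
  (σ[a<5](γ[a; MIN(h)→b](γ[h; SUM(c)→a](S))) ∪ π[a,b](ρ[b/h](ρ[a/c](S)))) → 4

== RESULT ==
a | b
2 | 5
2 | 5
6 | 6
8 | 8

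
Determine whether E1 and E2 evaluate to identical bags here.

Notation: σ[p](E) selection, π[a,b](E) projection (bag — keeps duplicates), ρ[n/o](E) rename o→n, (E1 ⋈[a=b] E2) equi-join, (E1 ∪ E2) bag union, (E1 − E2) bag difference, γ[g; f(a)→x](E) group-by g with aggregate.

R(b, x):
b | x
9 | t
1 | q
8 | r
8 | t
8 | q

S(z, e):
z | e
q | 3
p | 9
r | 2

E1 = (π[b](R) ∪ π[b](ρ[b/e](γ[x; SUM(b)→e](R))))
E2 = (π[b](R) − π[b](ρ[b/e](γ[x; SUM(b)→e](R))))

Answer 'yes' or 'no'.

E1 per-node cardinality:
  R → 5
  π[b](R) → 5
  R → 5
  γ[x; SUM(b)→e](R) → 3
  ρ[b/e](γ[x; SUM(b)→e](R)) → 3
  π[b](ρ[b/e](γ[x; SUM(b)→e](R))) → 3
  (π[b](R) ∪ π[b](ρ[b/e](γ[x; SUM(b)→e](R)))) → 8
E2 per-node cardinality:
  R → 5
  π[b](R) → 5
  R → 5
  γ[x; SUM(b)→e](R) → 3
  ρ[b/e](γ[x; SUM(b)→e](R)) → 3
  π[b](ρ[b/e](γ[x; SUM(b)→e](R))) → 3
  (π[b](R) − π[b](ρ[b/e](γ[x; SUM(b)→e](R)))) → 3

E1 result:
b
1
8
8
8
8
9
9
17
E2 result:
b
1
8
8
Witness: (17,) appears 1× in E1 but 0× in E2.

no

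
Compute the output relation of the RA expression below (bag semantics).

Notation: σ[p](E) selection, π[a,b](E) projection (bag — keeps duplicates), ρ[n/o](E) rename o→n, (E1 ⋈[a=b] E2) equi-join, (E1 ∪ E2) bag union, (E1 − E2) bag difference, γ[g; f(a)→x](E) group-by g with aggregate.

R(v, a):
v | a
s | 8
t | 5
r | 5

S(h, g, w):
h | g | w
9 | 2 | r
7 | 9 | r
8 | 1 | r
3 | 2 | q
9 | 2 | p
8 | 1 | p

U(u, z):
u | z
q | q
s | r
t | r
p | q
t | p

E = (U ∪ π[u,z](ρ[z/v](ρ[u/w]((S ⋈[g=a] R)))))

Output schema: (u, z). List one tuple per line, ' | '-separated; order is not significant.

Subexpression sizes:
  U → 5
  S → 6
  R → 3
  (S ⋈[g=a] R) → 0
  ρ[u/w]((S ⋈[g=a] R)) → 0
  ρ[z/v](ρ[u/w]((S ⋈[g=a] R))) → 0
  π[u,z](ρ[z/v](ρ[u/w]((S ⋈[g=a] R)))) → 0
  (U ∪ π[u,z](ρ[z/v](ρ[u/w]((S ⋈[g=a] R))))) → 5

== RESULT ==
u | z
p | q
q | q
s | r
t | p
t | r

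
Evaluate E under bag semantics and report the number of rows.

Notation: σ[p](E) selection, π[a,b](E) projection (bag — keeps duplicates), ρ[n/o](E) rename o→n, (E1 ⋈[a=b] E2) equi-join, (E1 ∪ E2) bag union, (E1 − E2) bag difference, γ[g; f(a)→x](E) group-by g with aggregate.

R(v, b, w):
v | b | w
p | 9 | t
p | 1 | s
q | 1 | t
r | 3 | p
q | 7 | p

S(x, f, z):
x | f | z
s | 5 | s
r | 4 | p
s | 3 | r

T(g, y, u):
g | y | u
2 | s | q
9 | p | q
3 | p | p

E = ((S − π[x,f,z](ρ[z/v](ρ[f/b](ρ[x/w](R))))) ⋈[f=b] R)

Row counts bottom-up:
  S → 3
  R → 5
  ρ[x/w](R) → 5
  ρ[f/b](ρ[x/w](R)) → 5
  ρ[z/v](ρ[f/b](ρ[x/w](R))) → 5
  π[x,f,z](ρ[z/v](ρ[f/b](ρ[x/w](R)))) → 5
  (S − π[x,f,z](ρ[z/v](ρ[f/b](ρ[x/w](R))))) → 3
  R → 5
  ((S − π[x,f,z](ρ[z/v](ρ[f/b](ρ[x/w](R))))) ⋈[f=b] R) → 1

|E| = 1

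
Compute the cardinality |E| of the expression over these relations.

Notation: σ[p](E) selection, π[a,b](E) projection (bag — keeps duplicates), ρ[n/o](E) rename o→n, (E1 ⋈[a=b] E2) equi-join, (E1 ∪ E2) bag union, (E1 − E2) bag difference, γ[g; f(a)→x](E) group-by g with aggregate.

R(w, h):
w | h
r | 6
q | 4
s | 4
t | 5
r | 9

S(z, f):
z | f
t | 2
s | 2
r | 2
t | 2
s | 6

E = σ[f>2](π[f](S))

Stepwise |·|:
  S → 5
  π[f](S) → 5
  σ[f>2](π[f](S)) → 1

|E| = 1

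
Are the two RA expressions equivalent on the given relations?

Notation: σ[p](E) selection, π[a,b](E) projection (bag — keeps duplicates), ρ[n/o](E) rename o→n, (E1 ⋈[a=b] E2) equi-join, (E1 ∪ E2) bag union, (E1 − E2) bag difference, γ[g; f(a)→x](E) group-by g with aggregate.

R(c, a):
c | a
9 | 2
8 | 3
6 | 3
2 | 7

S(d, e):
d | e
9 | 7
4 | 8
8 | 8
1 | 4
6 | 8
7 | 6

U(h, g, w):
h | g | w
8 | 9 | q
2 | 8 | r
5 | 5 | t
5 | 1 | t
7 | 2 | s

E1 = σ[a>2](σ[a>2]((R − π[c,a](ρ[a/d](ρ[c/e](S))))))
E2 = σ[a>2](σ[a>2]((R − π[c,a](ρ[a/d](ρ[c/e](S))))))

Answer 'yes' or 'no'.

E1 stepwise |·|:
  R → 4
  S → 6
  ρ[c/e](S) → 6
  ρ[a/d](ρ[c/e](S)) → 6
  π[c,a](ρ[a/d](ρ[c/e](S))) → 6
  (R − π[c,a](ρ[a/d](ρ[c/e](S)))) → 4
  σ[a>2]((R − π[c,a](ρ[a/d](ρ[c/e](S))))) → 3
  σ[a>2](σ[a>2]((R − π[c,a](ρ[a/d](ρ[c/e](S)))))) → 3
E2 stepwise |·|:
  R → 4
  S → 6
  ρ[c/e](S) → 6
  ρ[a/d](ρ[c/e](S)) → 6
  π[c,a](ρ[a/d](ρ[c/e](S))) → 6
  (R − π[c,a](ρ[a/d](ρ[c/e](S)))) → 4
  σ[a>2]((R − π[c,a](ρ[a/d](ρ[c/e](S))))) → 3
  σ[a>2](σ[a>2]((R − π[c,a](ρ[a/d](ρ[c/e](S)))))) → 3

E1 and E2 produce the same multiset:
c | a
2 | 7
6 | 3
8 | 3

yes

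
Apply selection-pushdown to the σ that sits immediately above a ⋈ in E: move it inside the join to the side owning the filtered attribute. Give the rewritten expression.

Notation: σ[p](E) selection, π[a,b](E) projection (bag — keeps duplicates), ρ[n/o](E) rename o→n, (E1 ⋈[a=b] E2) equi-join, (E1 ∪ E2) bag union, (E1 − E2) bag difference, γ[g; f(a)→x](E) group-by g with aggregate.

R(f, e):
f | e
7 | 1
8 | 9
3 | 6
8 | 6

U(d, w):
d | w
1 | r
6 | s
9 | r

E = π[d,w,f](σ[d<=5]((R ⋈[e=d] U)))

σ filters on d, owned by the right side.
E' = π[d,w,f]((R ⋈[e=d] σ[d<=5](U)))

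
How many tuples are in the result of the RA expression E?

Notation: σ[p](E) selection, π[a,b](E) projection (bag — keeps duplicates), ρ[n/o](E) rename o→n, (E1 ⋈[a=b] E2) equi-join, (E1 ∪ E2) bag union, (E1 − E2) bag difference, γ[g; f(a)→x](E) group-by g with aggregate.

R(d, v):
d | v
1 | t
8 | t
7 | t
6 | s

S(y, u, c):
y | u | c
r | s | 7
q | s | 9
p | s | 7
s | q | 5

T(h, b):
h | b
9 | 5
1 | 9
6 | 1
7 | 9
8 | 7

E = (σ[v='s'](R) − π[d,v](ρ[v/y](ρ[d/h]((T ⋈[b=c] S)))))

Subexpression sizes:
  R → 4
  σ[v='s'](R) → 1
  T → 5
  S → 4
  (T ⋈[b=c] S) → 5
  ρ[d/h]((T ⋈[b=c] S)) → 5
  ρ[v/y](ρ[d/h]((T ⋈[b=c] S))) → 5
  π[d,v](ρ[v/y](ρ[d/h]((T ⋈[b=c] S)))) → 5
  (σ[v='s'](R) − π[d,v](ρ[v/y](ρ[d/h]((T ⋈[b=c] S))))) → 1

|E| = 1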